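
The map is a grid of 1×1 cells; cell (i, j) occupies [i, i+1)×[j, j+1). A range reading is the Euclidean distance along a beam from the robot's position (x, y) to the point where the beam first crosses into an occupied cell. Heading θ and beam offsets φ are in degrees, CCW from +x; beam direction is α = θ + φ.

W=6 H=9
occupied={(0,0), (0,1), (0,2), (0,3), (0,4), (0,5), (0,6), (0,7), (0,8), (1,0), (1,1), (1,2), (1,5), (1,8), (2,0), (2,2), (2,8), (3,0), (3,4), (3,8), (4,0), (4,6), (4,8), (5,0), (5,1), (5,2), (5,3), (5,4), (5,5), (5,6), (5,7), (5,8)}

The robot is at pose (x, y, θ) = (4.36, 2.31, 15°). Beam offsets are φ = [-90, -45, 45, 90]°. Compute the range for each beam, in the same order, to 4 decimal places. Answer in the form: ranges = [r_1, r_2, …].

ranges = [1.3562, 0.7390, 1.2800, 1.7496]

beam 1: φ=-90°, α=285°
  dir = (cos 285°, sin 285°) = (0.2588, -0.9659); from cell (4,2)
  next x-line at t=2.4728, next y-line at t=0.3209; Δt_x=3.8637, Δt_y=1.0353
    y: enter (4,1) at t=0.3209
    y: enter (4,0) at t=1.3562 ← occupied
  → r_1 = 1.3562
beam 2: φ=-45°, α=330°
  dir = (cos 330°, sin 330°) = (0.8660, -0.5000); from cell (4,2)
  next x-line at t=0.7390, next y-line at t=0.6200; Δt_x=1.1547, Δt_y=2.0000
    y: enter (4,1) at t=0.6200
    x: enter (5,1) at t=0.7390 ← occupied
  → r_2 = 0.7390
beam 3: φ=45°, α=60°
  dir = (cos 60°, sin 60°) = (0.5000, 0.8660); from cell (4,2)
  next x-line at t=1.2800, next y-line at t=0.7967; Δt_x=2.0000, Δt_y=1.1547
    y: enter (4,3) at t=0.7967
    x: enter (5,3) at t=1.2800 ← occupied
  → r_3 = 1.2800
beam 4: φ=90°, α=105°
  dir = (cos 105°, sin 105°) = (-0.2588, 0.9659); from cell (4,2)
  next x-line at t=1.3909, next y-line at t=0.7143; Δt_x=3.8637, Δt_y=1.0353
    y: enter (4,3) at t=0.7143
    x: enter (3,3) at t=1.3909
    y: enter (3,4) at t=1.7496 ← occupied
  → r_4 = 1.7496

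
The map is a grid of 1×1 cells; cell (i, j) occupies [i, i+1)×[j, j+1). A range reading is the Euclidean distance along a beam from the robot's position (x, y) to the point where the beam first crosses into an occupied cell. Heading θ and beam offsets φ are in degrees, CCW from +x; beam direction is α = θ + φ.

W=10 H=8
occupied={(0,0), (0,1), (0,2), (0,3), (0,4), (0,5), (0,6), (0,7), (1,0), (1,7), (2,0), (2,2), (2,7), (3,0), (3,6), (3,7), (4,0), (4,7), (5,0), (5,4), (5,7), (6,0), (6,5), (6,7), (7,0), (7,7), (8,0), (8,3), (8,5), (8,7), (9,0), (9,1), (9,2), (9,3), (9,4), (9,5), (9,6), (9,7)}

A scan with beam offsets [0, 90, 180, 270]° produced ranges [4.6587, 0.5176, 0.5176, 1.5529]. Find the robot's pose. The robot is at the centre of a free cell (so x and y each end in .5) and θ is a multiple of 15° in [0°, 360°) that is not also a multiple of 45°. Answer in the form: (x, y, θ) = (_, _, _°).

(x, y, θ) = (5.5, 5.5, 195°)

Enumerate (i+0.5, j+0.5, θ) over the 42 free cells and 16 admissible headings. For each, cast all 4 beams and compare to the given ranges.
  (6.5, 1.5, 30°): beam 1 = 2.8868 ≠ 4.6587 ✗
  (5.5, 1.5, 60°): beam 1 = 5.0000 ≠ 4.6587 ✗
  (8.5, 1.5, 300°): beam 1 = 0.5774 ≠ 4.6587 ✗
  (1.5, 3.5, 105°): beam 1 = 1.9319 ≠ 4.6587 ✗
  (3.5, 3.5, 210°): beam 1 = 1.0000 ≠ 4.6587 ✗
  …
  (5.5, 5.5, 195°): r_1=4.6587, r_2=0.5176, r_3=0.5176, r_4=1.5529 — all match ✓
Unique over the lattice → pose = (5.5, 5.5, 195°).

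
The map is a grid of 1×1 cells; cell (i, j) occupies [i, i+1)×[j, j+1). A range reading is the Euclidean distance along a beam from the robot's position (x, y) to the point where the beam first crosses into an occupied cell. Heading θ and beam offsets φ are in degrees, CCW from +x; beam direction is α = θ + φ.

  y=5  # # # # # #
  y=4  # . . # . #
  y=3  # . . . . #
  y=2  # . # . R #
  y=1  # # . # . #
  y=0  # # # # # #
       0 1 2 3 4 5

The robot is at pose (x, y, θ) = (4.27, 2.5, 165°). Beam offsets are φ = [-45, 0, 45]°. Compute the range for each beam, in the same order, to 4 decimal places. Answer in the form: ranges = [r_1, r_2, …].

ranges = [1.7321, 1.3148, 1.0000]

beam 1: φ=-45°, α=120°
  dir = (cos 120°, sin 120°) = (-0.5000, 0.8660); from cell (4,2)
  next x-line at t=0.5400, next y-line at t=0.5774; Δt_x=2.0000, Δt_y=1.1547
    x: enter (3,2) at t=0.5400
    y: enter (3,3) at t=0.5774
    y: enter (3,4) at t=1.7321 ← occupied
  → r_1 = 1.7321
beam 2: φ=0°, α=165°
  dir = (cos 165°, sin 165°) = (-0.9659, 0.2588); from cell (4,2)
  next x-line at t=0.2795, next y-line at t=1.9319; Δt_x=1.0353, Δt_y=3.8637
    x: enter (3,2) at t=0.2795
    x: enter (2,2) at t=1.3148 ← occupied
  → r_2 = 1.3148
beam 3: φ=45°, α=210°
  dir = (cos 210°, sin 210°) = (-0.8660, -0.5000); from cell (4,2)
  next x-line at t=0.3118, next y-line at t=1.0000; Δt_x=1.1547, Δt_y=2.0000
    x: enter (3,2) at t=0.3118
    y: enter (3,1) at t=1.0000 ← occupied
  → r_3 = 1.0000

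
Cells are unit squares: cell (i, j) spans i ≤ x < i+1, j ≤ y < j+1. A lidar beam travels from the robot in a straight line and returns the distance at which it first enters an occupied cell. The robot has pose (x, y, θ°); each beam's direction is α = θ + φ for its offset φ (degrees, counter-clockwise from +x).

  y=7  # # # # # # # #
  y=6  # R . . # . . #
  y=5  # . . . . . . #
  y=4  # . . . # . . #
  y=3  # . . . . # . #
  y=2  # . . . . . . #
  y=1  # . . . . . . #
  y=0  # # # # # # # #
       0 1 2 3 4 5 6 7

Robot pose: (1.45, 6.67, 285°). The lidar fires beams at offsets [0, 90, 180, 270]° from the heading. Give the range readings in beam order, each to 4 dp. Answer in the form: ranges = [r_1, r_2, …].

beam 1: φ=0°, α=285°
  cosα=0.2588 sinα=-0.9659 | (1,6) | tMaxX 2.1250 tMaxY 0.6936 | tΔX 3.8637 tΔY 1.0353
    t=0.6936 [y] (1,5)
    t=1.7289 [y] (1,4)
    t=2.1250 [x] (2,4)
    t=2.7642 [y] (2,3)
    t=3.7995 [y] (2,2)
    t=4.8347 [y] (2,1)
    t=5.8700 [y] (2,0) — stop
  → r_1 = 5.8700
beam 2: φ=90°, α=15°
  cosα=0.9659 sinα=0.2588 | (1,6) | tMaxX 0.5694 tMaxY 1.2750 | tΔX 1.0353 tΔY 3.8637
    t=0.5694 [x] (2,6)
    t=1.2750 [y] (2,7) — stop
  → r_2 = 1.2750
beam 3: φ=180°, α=105°
  cosα=-0.2588 sinα=0.9659 | (1,6) | tMaxX 1.7387 tMaxY 0.3416 | tΔX 3.8637 tΔY 1.0353
    t=0.3416 [y] (1,7) — stop
  → r_3 = 0.3416
beam 4: φ=270°, α=195°
  cosα=-0.9659 sinα=-0.2588 | (1,6) | tMaxX 0.4659 tMaxY 2.5887 | tΔX 1.0353 tΔY 3.8637
    t=0.4659 [x] (0,6) — stop
  → r_4 = 0.4659

ranges = [5.8700, 1.2750, 0.3416, 0.4659]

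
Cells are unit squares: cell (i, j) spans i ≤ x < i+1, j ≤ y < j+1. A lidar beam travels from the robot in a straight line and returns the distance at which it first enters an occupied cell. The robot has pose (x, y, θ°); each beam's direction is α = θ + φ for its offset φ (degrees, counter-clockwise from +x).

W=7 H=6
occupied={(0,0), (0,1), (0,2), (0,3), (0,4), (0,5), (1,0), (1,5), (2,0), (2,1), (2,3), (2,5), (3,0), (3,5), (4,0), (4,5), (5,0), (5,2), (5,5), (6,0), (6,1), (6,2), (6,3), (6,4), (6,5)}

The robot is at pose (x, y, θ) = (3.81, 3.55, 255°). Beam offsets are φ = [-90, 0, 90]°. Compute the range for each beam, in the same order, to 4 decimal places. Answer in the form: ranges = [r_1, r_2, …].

ranges = [0.8386, 2.6400, 2.1250]

beam 1: φ=-90°, α=165°
  direction (-0.9659, 0.2588); cell (3,3); t to first gridline: x 0.8386, y 1.7387 (then +1.0353 / +3.8637)
    (2,3) via x @ 0.8386  # hit
  → r_1 = 0.8386
beam 2: φ=0°, α=255°
  direction (-0.2588, -0.9659); cell (3,3); t to first gridline: x 3.1296, y 0.5694 (then +3.8637 / +1.0353)
    (3,2) via y @ 0.5694
    (3,1) via y @ 1.6047
    (3,0) via y @ 2.6400  # hit
  → r_2 = 2.6400
beam 3: φ=90°, α=345°
  direction (0.9659, -0.2588); cell (3,3); t to first gridline: x 0.1967, y 2.1250 (then +1.0353 / +3.8637)
    (4,3) via x @ 0.1967
    (5,3) via x @ 1.2320
    (5,2) via y @ 2.1250  # hit
  → r_3 = 2.1250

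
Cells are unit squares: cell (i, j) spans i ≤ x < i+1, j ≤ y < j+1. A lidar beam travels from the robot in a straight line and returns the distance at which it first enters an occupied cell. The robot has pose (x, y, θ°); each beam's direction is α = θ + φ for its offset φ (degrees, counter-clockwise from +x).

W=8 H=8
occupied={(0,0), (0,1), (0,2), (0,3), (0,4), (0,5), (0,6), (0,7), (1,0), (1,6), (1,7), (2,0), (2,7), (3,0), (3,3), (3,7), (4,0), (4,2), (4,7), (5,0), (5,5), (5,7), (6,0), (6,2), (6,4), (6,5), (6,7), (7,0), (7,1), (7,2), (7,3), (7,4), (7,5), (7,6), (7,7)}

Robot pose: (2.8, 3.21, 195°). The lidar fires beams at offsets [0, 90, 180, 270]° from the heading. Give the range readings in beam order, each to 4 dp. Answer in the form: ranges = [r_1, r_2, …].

beam 1: φ=0°, α=195°
  cosα=-0.9659 sinα=-0.2588 | (2,3) | tMaxX 0.8282 tMaxY 0.8114 | tΔX 1.0353 tΔY 3.8637
    t=0.8114 [y] (2,2)
    t=0.8282 [x] (1,2)
    t=1.8635 [x] (0,2) — stop
  → r_1 = 1.8635
beam 2: φ=90°, α=285°
  cosα=0.2588 sinα=-0.9659 | (2,3) | tMaxX 0.7727 tMaxY 0.2174 | tΔX 3.8637 tΔY 1.0353
    t=0.2174 [y] (2,2)
    t=0.7727 [x] (3,2)
    t=1.2527 [y] (3,1)
    t=2.2880 [y] (3,0) — stop
  → r_2 = 2.2880
beam 3: φ=180°, α=15°
  cosα=0.9659 sinα=0.2588 | (2,3) | tMaxX 0.2071 tMaxY 3.0523 | tΔX 1.0353 tΔY 3.8637
    t=0.2071 [x] (3,3) — stop
  → r_3 = 0.2071
beam 4: φ=270°, α=105°
  cosα=-0.2588 sinα=0.9659 | (2,3) | tMaxX 3.0910 tMaxY 0.8179 | tΔX 3.8637 tΔY 1.0353
    t=0.8179 [y] (2,4)
    t=1.8531 [y] (2,5)
    t=2.8884 [y] (2,6)
    t=3.0910 [x] (1,6) — stop
  → r_4 = 3.0910

ranges = [1.8635, 2.2880, 0.2071, 3.0910]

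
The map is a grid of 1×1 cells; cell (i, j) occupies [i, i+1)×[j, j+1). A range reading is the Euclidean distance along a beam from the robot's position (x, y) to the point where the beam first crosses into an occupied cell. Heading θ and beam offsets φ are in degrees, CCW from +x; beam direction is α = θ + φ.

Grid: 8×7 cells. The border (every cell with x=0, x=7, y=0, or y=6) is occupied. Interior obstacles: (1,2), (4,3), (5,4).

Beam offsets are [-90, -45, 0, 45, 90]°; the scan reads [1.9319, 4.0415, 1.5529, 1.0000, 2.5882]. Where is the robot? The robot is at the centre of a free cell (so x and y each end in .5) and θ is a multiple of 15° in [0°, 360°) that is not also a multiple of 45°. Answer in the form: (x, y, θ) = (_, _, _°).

Enumerate (i+0.5, j+0.5, θ) over the 27 free cells and 16 admissible headings. For each, cast all 5 beams and compare to the given ranges.
  (4.5, 2.5, 285°): beam 1 = 3.6235 ≠ 1.9319 ✗
  (5.5, 2.5, 60°): beam 1 = 1.7321 ≠ 1.9319 ✗
  (6.5, 3.5, 285°): beam 1 = 1.5529 ≠ 1.9319 ✗
  …
  (4.5, 5.5, 255°): r_1=1.9319, r_2=4.0415, r_3=1.5529, r_4=1.0000, r_5=2.5882 — all match ✓
Unique over the lattice → pose = (4.5, 5.5, 255°).

(x, y, θ) = (4.5, 5.5, 255°)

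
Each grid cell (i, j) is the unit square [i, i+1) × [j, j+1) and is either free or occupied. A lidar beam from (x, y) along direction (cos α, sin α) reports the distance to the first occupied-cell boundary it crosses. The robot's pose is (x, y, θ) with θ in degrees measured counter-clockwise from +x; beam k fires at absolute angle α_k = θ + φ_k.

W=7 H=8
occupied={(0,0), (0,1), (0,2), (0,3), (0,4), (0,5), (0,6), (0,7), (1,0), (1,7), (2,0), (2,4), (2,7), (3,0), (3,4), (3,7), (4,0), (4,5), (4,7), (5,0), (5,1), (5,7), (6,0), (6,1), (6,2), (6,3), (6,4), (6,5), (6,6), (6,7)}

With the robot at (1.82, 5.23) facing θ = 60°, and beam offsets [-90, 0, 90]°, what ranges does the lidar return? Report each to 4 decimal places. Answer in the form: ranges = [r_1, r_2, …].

ranges = [0.4600, 2.0438, 0.9469]

beam 1: φ=-90°, α=330°
  dir = (cos 330°, sin 330°) = (0.8660, -0.5000); from cell (1,5)
  next x-line at t=0.2078, next y-line at t=0.4600; Δt_x=1.1547, Δt_y=2.0000
    x: enter (2,5) at t=0.2078
    y: enter (2,4) at t=0.4600 ← occupied
  → r_1 = 0.4600
beam 2: φ=0°, α=60°
  dir = (cos 60°, sin 60°) = (0.5000, 0.8660); from cell (1,5)
  next x-line at t=0.3600, next y-line at t=0.8891; Δt_x=2.0000, Δt_y=1.1547
    x: enter (2,5) at t=0.3600
    y: enter (2,6) at t=0.8891
    y: enter (2,7) at t=2.0438 ← occupied
  → r_2 = 2.0438
beam 3: φ=90°, α=150°
  dir = (cos 150°, sin 150°) = (-0.8660, 0.5000); from cell (1,5)
  next x-line at t=0.9469, next y-line at t=1.5400; Δt_x=1.1547, Δt_y=2.0000
    x: enter (0,5) at t=0.9469 ← occupied
  → r_3 = 0.9469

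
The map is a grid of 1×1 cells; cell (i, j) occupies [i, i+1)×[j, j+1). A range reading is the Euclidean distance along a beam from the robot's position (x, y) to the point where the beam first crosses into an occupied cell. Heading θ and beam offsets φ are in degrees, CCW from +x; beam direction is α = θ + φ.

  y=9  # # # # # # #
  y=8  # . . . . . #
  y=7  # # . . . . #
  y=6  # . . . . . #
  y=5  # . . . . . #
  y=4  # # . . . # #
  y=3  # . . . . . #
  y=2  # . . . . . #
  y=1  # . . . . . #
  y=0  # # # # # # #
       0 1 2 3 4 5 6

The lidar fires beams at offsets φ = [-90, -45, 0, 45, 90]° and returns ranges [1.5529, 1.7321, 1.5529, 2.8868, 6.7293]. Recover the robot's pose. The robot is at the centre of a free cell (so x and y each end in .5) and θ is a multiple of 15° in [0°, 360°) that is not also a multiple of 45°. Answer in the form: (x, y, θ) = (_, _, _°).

(x, y, θ) = (3.5, 7.5, 165°)

Candidates: 37 free-cell centres × 16 headings = 592 poses. Raycast each; keep the one whose scan matches to 4 dp.
  (1.5, 2.5, 210°): beam 1 = 1.0000 ≠ 1.5529 ✗
  (5.5, 2.5, 60°): beam 1 = 0.5774 ≠ 1.5529 ✗
  (3.5, 2.5, 195°): beam 1 = 6.7293 ≠ 1.5529 ✗
  …
  (3.5, 7.5, 165°): r_1=1.5529, r_2=1.7321, r_3=1.5529, r_4=2.8868, r_5=6.7293 — all match ✓
No second candidate reproduces the full scan.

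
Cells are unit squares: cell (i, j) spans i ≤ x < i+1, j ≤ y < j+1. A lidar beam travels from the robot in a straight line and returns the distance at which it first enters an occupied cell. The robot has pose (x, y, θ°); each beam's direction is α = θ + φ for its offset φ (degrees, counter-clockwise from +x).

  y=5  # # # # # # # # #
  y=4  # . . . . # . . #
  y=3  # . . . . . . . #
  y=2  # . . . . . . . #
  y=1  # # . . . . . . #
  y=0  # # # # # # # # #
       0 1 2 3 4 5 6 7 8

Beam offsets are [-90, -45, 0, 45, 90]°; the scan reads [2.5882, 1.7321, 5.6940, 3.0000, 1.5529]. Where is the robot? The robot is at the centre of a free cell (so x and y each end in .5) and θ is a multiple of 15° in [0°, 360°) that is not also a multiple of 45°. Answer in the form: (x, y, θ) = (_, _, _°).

(x, y, θ) = (6.5, 2.5, 165°)

Enumerate (i+0.5, j+0.5, θ) over the 26 free cells and 16 admissible headings. For each, cast all 5 beams and compare to the given ranges.
  (2.5, 4.5, 30°): beam 1 = 4.0415 ≠ 2.5882 ✗
  (7.5, 2.5, 255°): beam 1 = 6.7293 ≠ 2.5882 ✗
  (6.5, 4.5, 165°): beam 1 = 0.5176 ≠ 2.5882 ✗
  (4.5, 1.5, 15°): beam 1 = 0.5176 ≠ 2.5882 ✗
  …
  (6.5, 2.5, 165°): r_1=2.5882, r_2=1.7321, r_3=5.6940, r_4=3.0000, r_5=1.5529 — all match ✓
Only this pose fits every beam.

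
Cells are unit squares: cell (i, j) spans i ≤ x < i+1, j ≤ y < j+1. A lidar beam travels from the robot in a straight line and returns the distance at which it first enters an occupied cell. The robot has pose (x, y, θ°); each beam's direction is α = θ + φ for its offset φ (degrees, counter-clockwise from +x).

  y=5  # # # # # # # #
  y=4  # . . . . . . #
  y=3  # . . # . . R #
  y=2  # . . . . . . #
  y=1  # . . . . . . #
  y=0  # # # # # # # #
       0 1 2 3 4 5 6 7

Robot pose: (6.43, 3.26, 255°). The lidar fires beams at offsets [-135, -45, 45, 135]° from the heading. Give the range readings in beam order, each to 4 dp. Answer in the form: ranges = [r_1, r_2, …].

beam 1: φ=-135°, α=120°
  cosα=-0.5000 sinα=0.8660 | (6,3) | tMaxX 0.8600 tMaxY 0.8545 | tΔX 2.0000 tΔY 1.1547
    t=0.8545 [y] (6,4)
    t=0.8600 [x] (5,4)
    t=2.0092 [y] (5,5) — stop
  → r_1 = 2.0092
beam 2: φ=-45°, α=210°
  cosα=-0.8660 sinα=-0.5000 | (6,3) | tMaxX 0.4965 tMaxY 0.5200 | tΔX 1.1547 tΔY 2.0000
    t=0.4965 [x] (5,3)
    t=0.5200 [y] (5,2)
    t=1.6512 [x] (4,2)
    t=2.5200 [y] (4,1)
    t=2.8059 [x] (3,1)
    t=3.9606 [x] (2,1)
    t=4.5200 [y] (2,0) — stop
  → r_2 = 4.5200
beam 3: φ=45°, α=300°
  cosα=0.5000 sinα=-0.8660 | (6,3) | tMaxX 1.1400 tMaxY 0.3002 | tΔX 2.0000 tΔY 1.1547
    t=0.3002 [y] (6,2)
    t=1.1400 [x] (7,2) — stop
  → r_3 = 1.1400
beam 4: φ=135°, α=30°
  cosα=0.8660 sinα=0.5000 | (6,3) | tMaxX 0.6582 tMaxY 1.4800 | tΔX 1.1547 tΔY 2.0000
    t=0.6582 [x] (7,3) — stop
  → r_4 = 0.6582

ranges = [2.0092, 4.5200, 1.1400, 0.6582]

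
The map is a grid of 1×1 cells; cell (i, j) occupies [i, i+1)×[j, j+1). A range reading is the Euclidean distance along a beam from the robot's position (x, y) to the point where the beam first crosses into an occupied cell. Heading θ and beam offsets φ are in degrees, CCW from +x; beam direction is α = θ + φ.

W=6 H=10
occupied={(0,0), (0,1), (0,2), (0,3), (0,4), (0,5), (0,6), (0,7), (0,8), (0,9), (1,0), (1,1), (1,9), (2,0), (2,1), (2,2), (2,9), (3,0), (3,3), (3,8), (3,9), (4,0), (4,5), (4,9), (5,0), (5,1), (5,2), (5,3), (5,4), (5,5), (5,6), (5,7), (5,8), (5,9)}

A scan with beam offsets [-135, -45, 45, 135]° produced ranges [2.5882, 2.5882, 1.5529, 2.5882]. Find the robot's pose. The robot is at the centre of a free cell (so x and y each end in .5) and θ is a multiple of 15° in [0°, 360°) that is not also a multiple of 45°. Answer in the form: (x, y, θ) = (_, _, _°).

Enumerate (i+0.5, j+0.5, θ) over the 26 free cells and 16 admissible headings. For each, cast all 4 beams and compare to the given ranges.
  (4.5, 6.5, 285°): beam 1 = 4.0415 ≠ 2.5882 ✗
  (4.5, 6.5, 165°): beam 1 = 0.5774 ≠ 2.5882 ✗
  (2.5, 6.5, 330°): beam 1 = 1.5529 ≠ 2.5882 ✗
  (3.5, 6.5, 195°): beam 1 = 2.8868 ≠ 2.5882 ✗
  (4.5, 7.5, 330°): beam 1 = 3.6235 ≠ 2.5882 ✗
  …
  (2.5, 6.5, 150°): r_1=2.5882, r_2=2.5882, r_3=1.5529, r_4=2.5882 — all match ✓
Unique over the lattice → pose = (2.5, 6.5, 150°).

(x, y, θ) = (2.5, 6.5, 150°)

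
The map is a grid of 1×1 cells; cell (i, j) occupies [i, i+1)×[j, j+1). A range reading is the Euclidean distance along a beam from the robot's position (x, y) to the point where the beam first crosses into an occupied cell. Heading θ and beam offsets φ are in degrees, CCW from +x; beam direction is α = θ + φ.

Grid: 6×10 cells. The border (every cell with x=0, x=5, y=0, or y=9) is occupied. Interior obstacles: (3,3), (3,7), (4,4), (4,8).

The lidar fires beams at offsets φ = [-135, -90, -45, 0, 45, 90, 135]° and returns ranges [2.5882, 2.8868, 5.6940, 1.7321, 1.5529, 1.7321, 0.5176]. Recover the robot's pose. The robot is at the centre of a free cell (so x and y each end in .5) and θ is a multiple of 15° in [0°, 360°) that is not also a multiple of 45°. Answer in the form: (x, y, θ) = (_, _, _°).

(x, y, θ) = (3.5, 6.5, 300°)

Candidates: 28 free-cell centres × 16 headings = 448 poses. Raycast each; keep the one whose scan matches to 4 dp.
  (1.5, 4.5, 75°): beam 1 = 4.0415 ≠ 2.5882 ✗
  (4.5, 5.5, 75°): beam 1 = 0.5774 ≠ 2.5882 ✗
  (2.5, 8.5, 15°): beam 1 = 3.0000 ≠ 2.5882 ✗
  …
  (3.5, 6.5, 300°): r_1=2.5882, r_2=2.8868, r_3=5.6940, r_4=1.7321, r_5=1.5529, r_6=1.7321, r_7=0.5176 — all match ✓
No second candidate reproduces the full scan.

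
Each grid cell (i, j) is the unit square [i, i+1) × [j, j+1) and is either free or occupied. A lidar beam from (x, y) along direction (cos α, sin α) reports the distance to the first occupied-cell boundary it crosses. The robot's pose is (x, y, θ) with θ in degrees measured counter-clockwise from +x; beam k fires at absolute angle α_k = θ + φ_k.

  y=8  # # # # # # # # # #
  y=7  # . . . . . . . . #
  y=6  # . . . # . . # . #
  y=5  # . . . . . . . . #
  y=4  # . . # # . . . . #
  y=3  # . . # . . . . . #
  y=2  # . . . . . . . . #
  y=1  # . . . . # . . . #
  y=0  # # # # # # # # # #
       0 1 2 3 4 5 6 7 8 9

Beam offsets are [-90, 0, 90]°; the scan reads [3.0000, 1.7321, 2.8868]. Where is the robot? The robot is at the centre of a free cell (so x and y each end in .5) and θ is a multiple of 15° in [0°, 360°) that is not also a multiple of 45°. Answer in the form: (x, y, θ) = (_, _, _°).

(x, y, θ) = (2.5, 3.5, 210°)

Candidates: 50 free-cell centres × 16 headings = 800 poses. Raycast each; keep the one whose scan matches to 4 dp.
  (8.5, 6.5, 15°): beam 1 = 1.9319 ≠ 3.0000 ✗
  (6.5, 3.5, 15°): beam 1 = 2.5882 ≠ 3.0000 ✗
  (7.5, 5.5, 300°): beam 1 = 2.8868 ≠ 3.0000 ✗
  (5.5, 3.5, 210°): beam 1 = 1.0000 ≠ 3.0000 ✗
  (2.5, 6.5, 75°): beam 1 = 1.5529 ≠ 3.0000 ✗
  …
  (2.5, 3.5, 210°): r_1=3.0000, r_2=1.7321, r_3=2.8868 — all match ✓
Only this pose fits every beam.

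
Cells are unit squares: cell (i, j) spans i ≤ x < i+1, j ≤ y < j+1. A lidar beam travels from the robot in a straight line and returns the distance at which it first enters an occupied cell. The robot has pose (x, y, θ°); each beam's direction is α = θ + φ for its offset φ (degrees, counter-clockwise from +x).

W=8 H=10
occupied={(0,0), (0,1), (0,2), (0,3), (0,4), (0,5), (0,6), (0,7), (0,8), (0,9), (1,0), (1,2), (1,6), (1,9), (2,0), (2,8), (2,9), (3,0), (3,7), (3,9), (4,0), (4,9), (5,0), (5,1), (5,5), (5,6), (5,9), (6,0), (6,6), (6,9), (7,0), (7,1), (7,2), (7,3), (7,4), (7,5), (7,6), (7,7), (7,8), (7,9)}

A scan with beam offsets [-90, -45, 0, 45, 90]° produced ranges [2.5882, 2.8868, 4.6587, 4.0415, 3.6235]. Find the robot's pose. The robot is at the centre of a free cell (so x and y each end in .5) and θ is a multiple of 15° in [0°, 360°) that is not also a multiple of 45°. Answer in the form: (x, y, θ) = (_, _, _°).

Enumerate (i+0.5, j+0.5, θ) over the 40 free cells and 16 admissible headings. For each, cast all 5 beams and compare to the given ranges.
  (4.5, 4.5, 165°): beam 1 = 1.9319 ≠ 2.5882 ✗
  (6.5, 1.5, 30°): beam 1 = 0.5774 ≠ 2.5882 ✗
  (4.5, 1.5, 150°): beam 1 = 5.0000 ≠ 2.5882 ✗
  (3.5, 4.5, 255°): beam 3 = 3.6235 ≠ 4.6587 ✗
  (5.5, 7.5, 30°): beam 1 = 0.5774 ≠ 2.5882 ✗
  …
  (4.5, 2.5, 105°): r_1=2.5882, r_2=2.8868, r_3=4.6587, r_4=4.0415, r_5=3.6235 — all match ✓
Unique over the lattice → pose = (4.5, 2.5, 105°).

(x, y, θ) = (4.5, 2.5, 105°)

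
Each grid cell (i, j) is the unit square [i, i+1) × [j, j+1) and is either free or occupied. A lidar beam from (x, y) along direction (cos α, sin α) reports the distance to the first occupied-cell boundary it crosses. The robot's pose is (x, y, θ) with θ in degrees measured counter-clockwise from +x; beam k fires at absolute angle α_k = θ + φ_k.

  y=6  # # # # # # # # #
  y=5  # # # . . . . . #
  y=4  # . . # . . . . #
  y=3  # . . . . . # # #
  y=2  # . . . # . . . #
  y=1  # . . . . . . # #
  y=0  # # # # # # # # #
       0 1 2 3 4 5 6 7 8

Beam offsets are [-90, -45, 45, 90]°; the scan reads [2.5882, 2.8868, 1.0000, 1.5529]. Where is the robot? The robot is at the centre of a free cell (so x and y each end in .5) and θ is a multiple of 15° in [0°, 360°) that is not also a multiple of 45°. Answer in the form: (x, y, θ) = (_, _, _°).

(x, y, θ) = (2.5, 3.5, 345°)

The pose lattice has 28·16 = 448 candidates. Test each by forward raycasting.
  (3.5, 1.5, 330°): beam 1 = 0.5774 ≠ 2.5882 ✗
  (6.5, 2.5, 120°): beam 1 = 1.0000 ≠ 2.5882 ✗
  (3.5, 3.5, 105°): beam 1 = 4.6587 ≠ 2.5882 ✗
  (3.5, 2.5, 330°): beam 1 = 1.7321 ≠ 2.5882 ✗
  …
  (2.5, 3.5, 345°): r_1=2.5882, r_2=2.8868, r_3=1.0000, r_4=1.5529 — all match ✓
Unique over the lattice → pose = (2.5, 3.5, 345°).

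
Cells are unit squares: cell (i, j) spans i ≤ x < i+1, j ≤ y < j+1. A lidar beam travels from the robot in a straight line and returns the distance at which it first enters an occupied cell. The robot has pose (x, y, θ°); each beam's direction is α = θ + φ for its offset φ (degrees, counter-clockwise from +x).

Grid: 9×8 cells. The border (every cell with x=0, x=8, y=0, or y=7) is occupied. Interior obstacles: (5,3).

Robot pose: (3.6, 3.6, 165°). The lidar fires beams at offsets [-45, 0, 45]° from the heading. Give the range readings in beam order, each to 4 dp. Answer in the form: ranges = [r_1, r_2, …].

ranges = [3.9260, 2.6917, 3.0022]

beam 1: φ=-45°, α=120°
  direction (-0.5000, 0.8660); cell (3,3); t to first gridline: x 1.2000, y 0.4619 (then +2.0000 / +1.1547)
    (3,4) via y @ 0.4619
    (2,4) via x @ 1.2000
    (2,5) via y @ 1.6166
    (2,6) via y @ 2.7713
    (1,6) via x @ 3.2000
    (1,7) via y @ 3.9260  # hit
  → r_1 = 3.9260
beam 2: φ=0°, α=165°
  direction (-0.9659, 0.2588); cell (3,3); t to first gridline: x 0.6212, y 1.5455 (then +1.0353 / +3.8637)
    (2,3) via x @ 0.6212
    (2,4) via y @ 1.5455
    (1,4) via x @ 1.6564
    (0,4) via x @ 2.6917  # hit
  → r_2 = 2.6917
beam 3: φ=45°, α=210°
  direction (-0.8660, -0.5000); cell (3,3); t to first gridline: x 0.6928, y 1.2000 (then +1.1547 / +2.0000)
    (2,3) via x @ 0.6928
    (2,2) via y @ 1.2000
    (1,2) via x @ 1.8475
    (0,2) via x @ 3.0022  # hit
  → r_3 = 3.0022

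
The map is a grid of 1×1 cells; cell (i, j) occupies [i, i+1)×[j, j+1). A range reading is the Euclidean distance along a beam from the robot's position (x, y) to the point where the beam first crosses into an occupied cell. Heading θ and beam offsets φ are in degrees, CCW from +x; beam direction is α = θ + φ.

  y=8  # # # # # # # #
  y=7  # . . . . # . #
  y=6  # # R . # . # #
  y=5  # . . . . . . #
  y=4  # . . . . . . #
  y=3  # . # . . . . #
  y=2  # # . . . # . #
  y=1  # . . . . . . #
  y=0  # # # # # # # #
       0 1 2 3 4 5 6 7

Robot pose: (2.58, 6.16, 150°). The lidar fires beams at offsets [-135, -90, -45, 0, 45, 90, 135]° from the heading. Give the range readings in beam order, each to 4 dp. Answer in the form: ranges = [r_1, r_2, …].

beam 1: φ=-135°, α=15°
  direction (0.9659, 0.2588); cell (2,6); t to first gridline: x 0.4348, y 3.2455 (then +1.0353 / +3.8637)
    (3,6) via x @ 0.4348
    (4,6) via x @ 1.4701  # hit
  → r_1 = 1.4701
beam 2: φ=-90°, α=60°
  direction (0.5000, 0.8660); cell (2,6); t to first gridline: x 0.8400, y 0.9699 (then +2.0000 / +1.1547)
    (3,6) via x @ 0.8400
    (3,7) via y @ 0.9699
    (3,8) via y @ 2.1246  # hit
  → r_2 = 2.1246
beam 3: φ=-45°, α=105°
  direction (-0.2588, 0.9659); cell (2,6); t to first gridline: x 2.2409, y 0.8696 (then +3.8637 / +1.0353)
    (2,7) via y @ 0.8696
    (2,8) via y @ 1.9049  # hit
  → r_3 = 1.9049
beam 4: φ=0°, α=150°
  direction (-0.8660, 0.5000); cell (2,6); t to first gridline: x 0.6697, y 1.6800 (then +1.1547 / +2.0000)
    (1,6) via x @ 0.6697  # hit
  → r_4 = 0.6697
beam 5: φ=45°, α=195°
  direction (-0.9659, -0.2588); cell (2,6); t to first gridline: x 0.6005, y 0.6182 (then +1.0353 / +3.8637)
    (1,6) via x @ 0.6005  # hit
  → r_5 = 0.6005
beam 6: φ=90°, α=240°
  direction (-0.5000, -0.8660); cell (2,6); t to first gridline: x 1.1600, y 0.1848 (then +2.0000 / +1.1547)
    (2,5) via y @ 0.1848
    (1,5) via x @ 1.1600
    (1,4) via y @ 1.3395
    (1,3) via y @ 2.4942
    (0,3) via x @ 3.1600  # hit
  → r_6 = 3.1600
beam 7: φ=135°, α=285°
  direction (0.2588, -0.9659); cell (2,6); t to first gridline: x 1.6228, y 0.1656 (then +3.8637 / +1.0353)
    (2,5) via y @ 0.1656
    (2,4) via y @ 1.2009
    (3,4) via x @ 1.6228
    (3,3) via y @ 2.2362
    (3,2) via y @ 3.2715
    (3,1) via y @ 4.3067
    (3,0) via y @ 5.3420  # hit
  → r_7 = 5.3420

ranges = [1.4701, 2.1246, 1.9049, 0.6697, 0.6005, 3.1600, 5.3420]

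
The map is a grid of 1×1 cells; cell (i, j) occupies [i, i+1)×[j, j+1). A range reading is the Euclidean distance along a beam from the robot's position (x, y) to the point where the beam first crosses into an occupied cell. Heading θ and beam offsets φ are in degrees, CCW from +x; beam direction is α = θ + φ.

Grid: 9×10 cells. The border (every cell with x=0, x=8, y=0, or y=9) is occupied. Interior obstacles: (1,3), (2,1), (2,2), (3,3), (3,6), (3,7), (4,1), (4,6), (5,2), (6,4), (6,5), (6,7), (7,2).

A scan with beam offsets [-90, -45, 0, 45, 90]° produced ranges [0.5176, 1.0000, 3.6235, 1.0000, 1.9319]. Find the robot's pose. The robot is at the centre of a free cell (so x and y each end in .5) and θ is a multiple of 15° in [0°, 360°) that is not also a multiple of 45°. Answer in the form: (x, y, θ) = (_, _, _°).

Enumerate (i+0.5, j+0.5, θ) over the 43 free cells and 16 admissible headings. For each, cast all 5 beams and compare to the given ranges.
  (5.5, 6.5, 30°): beam 1 = 1.0000 ≠ 0.5176 ✗
  (5.5, 7.5, 165°): beam 1 = 1.5529 ≠ 0.5176 ✗
  (7.5, 1.5, 60°): beam 1 = 0.5774 ≠ 0.5176 ✗
  …
  (7.5, 8.5, 195°): r_1=0.5176, r_2=1.0000, r_3=3.6235, r_4=1.0000, r_5=1.9319 — all match ✓
Unique over the lattice → pose = (7.5, 8.5, 195°).

(x, y, θ) = (7.5, 8.5, 195°)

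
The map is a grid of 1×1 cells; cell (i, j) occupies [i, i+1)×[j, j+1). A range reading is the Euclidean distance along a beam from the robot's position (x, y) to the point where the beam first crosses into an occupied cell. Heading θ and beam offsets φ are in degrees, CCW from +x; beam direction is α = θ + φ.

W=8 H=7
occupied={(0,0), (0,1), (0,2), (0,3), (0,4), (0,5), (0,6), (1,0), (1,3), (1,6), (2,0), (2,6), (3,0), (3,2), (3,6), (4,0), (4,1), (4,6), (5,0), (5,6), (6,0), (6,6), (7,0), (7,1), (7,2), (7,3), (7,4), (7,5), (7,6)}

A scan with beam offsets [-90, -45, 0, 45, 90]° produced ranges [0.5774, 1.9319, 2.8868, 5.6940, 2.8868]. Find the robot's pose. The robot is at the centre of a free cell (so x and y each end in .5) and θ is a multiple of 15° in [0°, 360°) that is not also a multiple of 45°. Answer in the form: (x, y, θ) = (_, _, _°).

(x, y, θ) = (6.5, 3.5, 120°)

Candidates: 27 free-cell centres × 16 headings = 432 poses. Raycast each; keep the one whose scan matches to 4 dp.
  (2.5, 1.5, 345°): beam 1 = 0.5176 ≠ 0.5774 ✗
  (3.5, 5.5, 165°): beam 1 = 0.5176 ≠ 0.5774 ✗
  (3.5, 4.5, 150°): beam 1 = 1.7321 ≠ 0.5774 ✗
  (2.5, 4.5, 75°): beam 1 = 4.6587 ≠ 0.5774 ✗
  (4.5, 2.5, 15°): beam 1 = 0.5176 ≠ 0.5774 ✗
  …
  (6.5, 3.5, 120°): r_1=0.5774, r_2=1.9319, r_3=2.8868, r_4=5.6940, r_5=2.8868 — all match ✓
No second candidate reproduces the full scan.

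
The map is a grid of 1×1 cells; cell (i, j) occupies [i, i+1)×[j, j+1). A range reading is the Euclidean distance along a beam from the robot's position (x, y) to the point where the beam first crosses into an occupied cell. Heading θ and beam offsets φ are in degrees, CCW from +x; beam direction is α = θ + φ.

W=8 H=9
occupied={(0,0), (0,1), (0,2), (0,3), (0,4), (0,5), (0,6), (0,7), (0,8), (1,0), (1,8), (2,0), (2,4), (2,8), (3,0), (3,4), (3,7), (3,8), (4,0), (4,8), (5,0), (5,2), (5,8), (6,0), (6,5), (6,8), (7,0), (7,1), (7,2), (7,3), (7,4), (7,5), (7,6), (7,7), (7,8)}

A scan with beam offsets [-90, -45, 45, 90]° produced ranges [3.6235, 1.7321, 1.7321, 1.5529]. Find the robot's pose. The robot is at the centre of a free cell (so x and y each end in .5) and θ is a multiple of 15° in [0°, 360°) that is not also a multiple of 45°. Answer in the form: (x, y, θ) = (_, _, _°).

Enumerate (i+0.5, j+0.5, θ) over the 37 free cells and 16 admissible headings. For each, cast all 4 beams and compare to the given ranges.
  (6.5, 4.5, 240°): beam 1 = 6.3509 ≠ 3.6235 ✗
  (2.5, 3.5, 330°): beam 1 = 2.8868 ≠ 3.6235 ✗
  (6.5, 4.5, 255°): beam 1 = 5.6940 ≠ 3.6235 ✗
  …
  (4.5, 6.5, 15°): r_1=3.6235, r_2=1.7321, r_3=1.7321, r_4=1.5529 — all match ✓
No second candidate reproduces the full scan.

(x, y, θ) = (4.5, 6.5, 15°)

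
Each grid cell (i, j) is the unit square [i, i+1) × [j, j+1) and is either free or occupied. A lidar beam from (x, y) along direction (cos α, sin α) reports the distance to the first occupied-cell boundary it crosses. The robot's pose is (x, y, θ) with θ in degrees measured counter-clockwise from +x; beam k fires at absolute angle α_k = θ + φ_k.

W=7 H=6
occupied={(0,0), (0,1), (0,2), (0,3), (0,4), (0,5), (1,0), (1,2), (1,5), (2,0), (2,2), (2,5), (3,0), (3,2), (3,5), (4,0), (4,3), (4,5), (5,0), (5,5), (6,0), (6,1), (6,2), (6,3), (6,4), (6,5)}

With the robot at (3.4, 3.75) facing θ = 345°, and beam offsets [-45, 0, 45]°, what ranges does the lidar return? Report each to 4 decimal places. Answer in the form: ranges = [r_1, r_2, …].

beam 1: φ=-45°, α=300°
  direction (0.5000, -0.8660); cell (3,3); t to first gridline: x 1.2000, y 0.8660 (then +2.0000 / +1.1547)
    (3,2) via y @ 0.8660  # hit
  → r_1 = 0.8660
beam 2: φ=0°, α=345°
  direction (0.9659, -0.2588); cell (3,3); t to first gridline: x 0.6212, y 2.8978 (then +1.0353 / +3.8637)
    (4,3) via x @ 0.6212  # hit
  → r_2 = 0.6212
beam 3: φ=45°, α=30°
  direction (0.8660, 0.5000); cell (3,3); t to first gridline: x 0.6928, y 0.5000 (then +1.1547 / +2.0000)
    (3,4) via y @ 0.5000
    (4,4) via x @ 0.6928
    (5,4) via x @ 1.8475
    (5,5) via y @ 2.5000  # hit
  → r_3 = 2.5000

ranges = [0.8660, 0.6212, 2.5000]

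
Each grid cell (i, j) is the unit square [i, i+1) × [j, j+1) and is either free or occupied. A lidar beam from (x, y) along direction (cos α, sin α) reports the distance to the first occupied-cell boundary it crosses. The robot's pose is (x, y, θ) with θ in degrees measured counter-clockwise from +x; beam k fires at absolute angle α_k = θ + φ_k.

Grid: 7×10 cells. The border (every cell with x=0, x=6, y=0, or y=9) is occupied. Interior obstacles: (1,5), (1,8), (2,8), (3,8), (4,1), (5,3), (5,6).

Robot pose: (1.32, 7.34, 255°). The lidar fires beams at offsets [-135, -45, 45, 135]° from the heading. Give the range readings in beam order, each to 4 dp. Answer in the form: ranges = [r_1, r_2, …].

ranges = [0.6400, 0.3695, 6.1661, 1.3200]

beam 1: φ=-135°, α=120°
  direction (-0.5000, 0.8660); cell (1,7); t to first gridline: x 0.6400, y 0.7621 (then +2.0000 / +1.1547)
    (0,7) via x @ 0.6400  # hit
  → r_1 = 0.6400
beam 2: φ=-45°, α=210°
  direction (-0.8660, -0.5000); cell (1,7); t to first gridline: x 0.3695, y 0.6800 (then +1.1547 / +2.0000)
    (0,7) via x @ 0.3695  # hit
  → r_2 = 0.3695
beam 3: φ=45°, α=300°
  direction (0.5000, -0.8660); cell (1,7); t to first gridline: x 1.3600, y 0.3926 (then +2.0000 / +1.1547)
    (1,6) via y @ 0.3926
    (2,6) via x @ 1.3600
    (2,5) via y @ 1.5473
    (2,4) via y @ 2.7020
    (3,4) via x @ 3.3600
    (3,3) via y @ 3.8567
    (3,2) via y @ 5.0114
    (4,2) via x @ 5.3600
    (4,1) via y @ 6.1661  # hit
  → r_3 = 6.1661
beam 4: φ=135°, α=30°
  direction (0.8660, 0.5000); cell (1,7); t to first gridline: x 0.7852, y 1.3200 (then +1.1547 / +2.0000)
    (2,7) via x @ 0.7852
    (2,8) via y @ 1.3200  # hit
  → r_4 = 1.3200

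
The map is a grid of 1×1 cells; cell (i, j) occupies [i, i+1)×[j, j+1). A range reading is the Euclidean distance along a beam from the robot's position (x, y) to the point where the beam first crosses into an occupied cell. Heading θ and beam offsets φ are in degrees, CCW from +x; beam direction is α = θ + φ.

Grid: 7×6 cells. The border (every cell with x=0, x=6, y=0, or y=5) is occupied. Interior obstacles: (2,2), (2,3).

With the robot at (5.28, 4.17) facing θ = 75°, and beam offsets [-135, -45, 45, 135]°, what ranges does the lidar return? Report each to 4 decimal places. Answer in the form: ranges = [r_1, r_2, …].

ranges = [1.4400, 0.8314, 0.9584, 2.6327]

beam 1: φ=-135°, α=300°
  cosα=0.5000 sinα=-0.8660 | (5,4) | tMaxX 1.4400 tMaxY 0.1963 | tΔX 2.0000 tΔY 1.1547
    t=0.1963 [y] (5,3)
    t=1.3510 [y] (5,2)
    t=1.4400 [x] (6,2) — stop
  → r_1 = 1.4400
beam 2: φ=-45°, α=30°
  cosα=0.8660 sinα=0.5000 | (5,4) | tMaxX 0.8314 tMaxY 1.6600 | tΔX 1.1547 tΔY 2.0000
    t=0.8314 [x] (6,4) — stop
  → r_2 = 0.8314
beam 3: φ=45°, α=120°
  cosα=-0.5000 sinα=0.8660 | (5,4) | tMaxX 0.5600 tMaxY 0.9584 | tΔX 2.0000 tΔY 1.1547
    t=0.5600 [x] (4,4)
    t=0.9584 [y] (4,5) — stop
  → r_3 = 0.9584
beam 4: φ=135°, α=210°
  cosα=-0.8660 sinα=-0.5000 | (5,4) | tMaxX 0.3233 tMaxY 0.3400 | tΔX 1.1547 tΔY 2.0000
    t=0.3233 [x] (4,4)
    t=0.3400 [y] (4,3)
    t=1.4780 [x] (3,3)
    t=2.3400 [y] (3,2)
    t=2.6327 [x] (2,2) — stop
  → r_4 = 2.6327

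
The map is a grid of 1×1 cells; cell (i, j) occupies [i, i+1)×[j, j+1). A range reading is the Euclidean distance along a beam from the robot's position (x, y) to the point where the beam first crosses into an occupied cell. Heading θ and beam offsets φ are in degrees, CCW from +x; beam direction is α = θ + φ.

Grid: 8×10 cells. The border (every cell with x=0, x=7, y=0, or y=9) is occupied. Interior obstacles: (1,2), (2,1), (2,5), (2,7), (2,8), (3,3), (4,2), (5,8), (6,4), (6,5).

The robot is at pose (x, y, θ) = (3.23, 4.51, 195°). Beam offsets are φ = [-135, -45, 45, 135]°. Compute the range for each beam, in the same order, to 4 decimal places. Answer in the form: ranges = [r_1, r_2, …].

beam 1: φ=-135°, α=60°
  d=(0.5000,0.8660)  start (3,4)  tX=1.5400 tY=0.5658  stride 1/|dx|=2.0000 1/|dy|=1.1547
    cross y-line → (3,5), t=0.5658
    cross x-line → (4,5), t=1.5400
    cross y-line → (4,6), t=1.7205
    cross y-line → (4,7), t=2.8752
    cross x-line → (5,7), t=3.5400
    cross y-line → (5,8), t=4.0299 (wall)
  → r_1 = 4.0299
beam 2: φ=-45°, α=150°
  d=(-0.8660,0.5000)  start (3,4)  tX=0.2656 tY=0.9800  stride 1/|dx|=1.1547 1/|dy|=2.0000
    cross x-line → (2,4), t=0.2656
    cross y-line → (2,5), t=0.9800 (wall)
  → r_2 = 0.9800
beam 3: φ=45°, α=240°
  d=(-0.5000,-0.8660)  start (3,4)  tX=0.4600 tY=0.5889  stride 1/|dx|=2.0000 1/|dy|=1.1547
    cross x-line → (2,4), t=0.4600
    cross y-line → (2,3), t=0.5889
    cross y-line → (2,2), t=1.7436
    cross x-line → (1,2), t=2.4600 (wall)
  → r_3 = 2.4600
beam 4: φ=135°, α=330°
  d=(0.8660,-0.5000)  start (3,4)  tX=0.8891 tY=1.0200  stride 1/|dx|=1.1547 1/|dy|=2.0000
    cross x-line → (4,4), t=0.8891
    cross y-line → (4,3), t=1.0200
    cross x-line → (5,3), t=2.0438
    cross y-line → (5,2), t=3.0200
    cross x-line → (6,2), t=3.1985
    cross x-line → (7,2), t=4.3532 (wall)
  → r_4 = 4.3532

ranges = [4.0299, 0.9800, 2.4600, 4.3532]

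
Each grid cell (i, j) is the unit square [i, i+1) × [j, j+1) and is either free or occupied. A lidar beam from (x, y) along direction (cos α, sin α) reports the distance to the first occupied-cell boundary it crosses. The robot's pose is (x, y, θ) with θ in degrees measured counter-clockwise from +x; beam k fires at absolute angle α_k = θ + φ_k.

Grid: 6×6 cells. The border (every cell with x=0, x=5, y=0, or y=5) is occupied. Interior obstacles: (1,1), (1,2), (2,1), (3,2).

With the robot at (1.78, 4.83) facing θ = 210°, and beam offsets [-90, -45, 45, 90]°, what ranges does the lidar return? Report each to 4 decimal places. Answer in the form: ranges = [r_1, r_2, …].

beam 1: φ=-90°, α=120°
  direction (-0.5000, 0.8660); cell (1,4); t to first gridline: x 1.5600, y 0.1963 (then +2.0000 / +1.1547)
    (1,5) via y @ 0.1963  # hit
  → r_1 = 0.1963
beam 2: φ=-45°, α=165°
  direction (-0.9659, 0.2588); cell (1,4); t to first gridline: x 0.8075, y 0.6568 (then +1.0353 / +3.8637)
    (1,5) via y @ 0.6568  # hit
  → r_2 = 0.6568
beam 3: φ=45°, α=255°
  direction (-0.2588, -0.9659); cell (1,4); t to first gridline: x 3.0137, y 0.8593 (then +3.8637 / +1.0353)
    (1,3) via y @ 0.8593
    (1,2) via y @ 1.8946  # hit
  → r_3 = 1.8946
beam 4: φ=90°, α=300°
  direction (0.5000, -0.8660); cell (1,4); t to first gridline: x 0.4400, y 0.9584 (then +2.0000 / +1.1547)
    (2,4) via x @ 0.4400
    (2,3) via y @ 0.9584
    (2,2) via y @ 2.1131
    (3,2) via x @ 2.4400  # hit
  → r_4 = 2.4400

ranges = [0.1963, 0.6568, 1.8946, 2.4400]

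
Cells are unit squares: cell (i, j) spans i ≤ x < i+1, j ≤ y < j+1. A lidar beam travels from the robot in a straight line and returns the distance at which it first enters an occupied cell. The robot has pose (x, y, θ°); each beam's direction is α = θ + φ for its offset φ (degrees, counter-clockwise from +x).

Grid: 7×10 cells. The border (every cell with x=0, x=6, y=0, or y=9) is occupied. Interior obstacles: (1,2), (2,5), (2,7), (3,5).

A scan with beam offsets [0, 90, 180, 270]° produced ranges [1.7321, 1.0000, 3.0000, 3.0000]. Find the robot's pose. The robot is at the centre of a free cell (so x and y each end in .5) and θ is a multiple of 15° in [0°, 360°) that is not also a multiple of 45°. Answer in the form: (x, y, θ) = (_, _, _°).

Candidates: 36 free-cell centres × 16 headings = 576 poses. Raycast each; keep the one whose scan matches to 4 dp.
  (1.5, 1.5, 120°): beam 1 = 0.5774 ≠ 1.7321 ✗
  (5.5, 5.5, 255°): beam 1 = 4.6587 ≠ 1.7321 ✗
  (1.5, 5.5, 60°): beam 2 = 0.5774 ≠ 1.0000 ✗
  (1.5, 8.5, 300°): beam 1 = 1.0000 ≠ 1.7321 ✗
  (4.5, 5.5, 15°): beam 1 = 1.5529 ≠ 1.7321 ✗
  …
  (4.5, 4.5, 30°): r_1=1.7321, r_2=1.0000, r_3=3.0000, r_4=3.0000 — all match ✓
Unique over the lattice → pose = (4.5, 4.5, 30°).

(x, y, θ) = (4.5, 4.5, 30°)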